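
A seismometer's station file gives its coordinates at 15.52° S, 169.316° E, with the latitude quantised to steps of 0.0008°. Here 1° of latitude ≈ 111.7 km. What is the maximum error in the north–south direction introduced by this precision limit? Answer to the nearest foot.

With a 0.0008° grid the true value lies within half a step, ±0.0008°/2 = ±0.0004°, of the stored one.
North–south distance: 0.0004° × 111700 m/° = 44.68 m.
Converting: 44.68 m × 3.2808 ft/m ≈ 146.59 ft.

147 feet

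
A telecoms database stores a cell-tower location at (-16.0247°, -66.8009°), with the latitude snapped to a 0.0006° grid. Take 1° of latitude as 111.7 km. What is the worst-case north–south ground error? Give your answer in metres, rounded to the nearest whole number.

With a 0.0006° grid the true value lies within half a step, ±0.0006°/2 = ±0.0003°, of the stored one.
North–south distance: 0.0003° × 111700 m/° = 33.51 m.

34 metres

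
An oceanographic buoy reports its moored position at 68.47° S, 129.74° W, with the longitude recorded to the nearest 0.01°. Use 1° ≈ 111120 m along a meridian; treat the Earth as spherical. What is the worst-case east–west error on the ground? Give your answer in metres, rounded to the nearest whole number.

Rounding to 2 decimal places leaves the longitude within ±0.005° of the true value.
At latitude 68.47° a degree of longitude spans 111120 m × cos 68.47° = 111120 × 0.3670 ≈ 40779.7 m.
Maximum E–W displacement: 0.005 × 40779.7 = 203.899 m.

204 metres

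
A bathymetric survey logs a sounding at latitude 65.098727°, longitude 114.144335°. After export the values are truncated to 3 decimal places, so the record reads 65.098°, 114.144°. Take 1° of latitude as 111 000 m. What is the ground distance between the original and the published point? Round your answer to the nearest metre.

82 metres

The latitude changed by +0.000727° and the longitude by +0.000335°.
North–south shift: 0.000727 × 111000 = 80.697 m.
E–W at 65.098°: 0.000335° × 111000 × cos 65.098° = 0.000335 × 111000 × 0.4211 ≈ 15.6574 m.
Combined displacement = (80.697² + 15.6574²)^½ ≈ 82.2019 m.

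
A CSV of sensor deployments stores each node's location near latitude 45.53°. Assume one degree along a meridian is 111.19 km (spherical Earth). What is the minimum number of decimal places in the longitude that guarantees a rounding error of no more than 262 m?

3 decimal places

At 45.53° one degree of longitude covers 111190 × cos 45.53° ≈ 111190 × 0.7005 ≈ 77892.6 m.
With N decimal places the half-ulp bound is 0.5·10⁻ᴺ°, or 0.5·10⁻ᴺ × 77892.6 m on the ground.
Setting 38946.3 × 10⁻ᴺ ≤ 262 gives 10ᴺ ≥ 148.6, i.e. N ≥ 2.17.
N = 2 would give 389 m (too coarse); N = 3 gives 38.9 m ≤ 262 m.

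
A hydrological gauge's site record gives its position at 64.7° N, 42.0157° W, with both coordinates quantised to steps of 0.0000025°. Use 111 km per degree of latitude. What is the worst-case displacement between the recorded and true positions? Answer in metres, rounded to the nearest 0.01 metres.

With a 0.0000025° grid the true value lies within half a step, ±0.0000025°/2 = ±1.25e-06°, of the stored one.
North–south component: 1.25e-06° × 111000 = 0.13875 m.
Longitude error → 1.25e-06 × 111000 × cos 64.7° = 1.25e-06 × 111000 × 0.4274 ≈ 0.0592959 m.
The two errors are perpendicular, so the maximum displacement is √(0.13875² + 0.0592959²) ≈ 0.150889 m.

0.15 metres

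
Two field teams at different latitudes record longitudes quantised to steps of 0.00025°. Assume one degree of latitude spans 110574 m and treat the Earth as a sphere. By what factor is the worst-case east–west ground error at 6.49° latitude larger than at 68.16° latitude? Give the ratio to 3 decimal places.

2.671

With a 0.00025° grid the true value lies within half a step, ±0.00025°/2 = ±0.000125°, of the stored one.
Error at 6.49° = 0.000125° × 110574 × cos 6.49° ≈ 13.822 × 0.9936 = 13.733 m.
Error at 68.16° = 0.000125° × 110574 × cos 68.16° ≈ 13.822 × 0.3720 = 5.1419 m.
The ratio reduces to cos 6.49° / cos 68.16° = 0.9936/0.3720 ≈ 2.6708.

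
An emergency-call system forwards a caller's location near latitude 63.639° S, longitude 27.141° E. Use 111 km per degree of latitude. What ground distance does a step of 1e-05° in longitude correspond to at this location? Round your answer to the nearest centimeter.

49 centimeters

1e-05° of longitude at 63.639° is 1e-05 × 111000 × cos 63.639° ≈ 1e-05 × 49286.8 = 0.492868 m.
That is 0.492868 m = 49.287 cm.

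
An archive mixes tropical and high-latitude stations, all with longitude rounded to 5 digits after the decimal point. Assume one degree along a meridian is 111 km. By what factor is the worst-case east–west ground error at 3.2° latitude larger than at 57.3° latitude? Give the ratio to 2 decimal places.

Rounding to 5 decimal places leaves the longitude within ±5e-06° of the true value.
At 3.2°: 5e-06° × 111000 × cos 3.2° = 5e-06 × 111000 × 0.9984 ≈ 0.55413 m.
At 57.3°: 5e-06° × 111000 × cos 57.3° = 5e-06 × 111000 × 0.5402 ≈ 0.29983 m.
Ratio: 0.55413 / 0.29983 = cos 3.2° / cos 57.3° ≈ 1.8481.

1.85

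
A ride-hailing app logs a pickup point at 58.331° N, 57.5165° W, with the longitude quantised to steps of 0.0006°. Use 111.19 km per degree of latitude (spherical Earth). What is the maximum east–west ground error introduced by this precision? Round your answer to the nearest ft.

With a 0.0006° grid the true value lies within half a step, ±0.0006°/2 = ±0.0003°, of the stored one.
Parallels shrink by cos φ, so at 58.331° a degree of longitude is 111190 × 0.5250 ≈ 58376 m.
So at most 0.0003° × 58376 ≈ 17.5128 m east–west.
In feet: 17.5128 m ÷ 0.3048 ≈ 57.457 ft.

57 ft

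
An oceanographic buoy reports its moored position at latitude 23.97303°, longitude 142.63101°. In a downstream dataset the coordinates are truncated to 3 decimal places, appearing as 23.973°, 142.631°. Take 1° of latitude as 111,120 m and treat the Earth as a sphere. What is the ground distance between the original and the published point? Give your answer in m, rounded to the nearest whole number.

3 m

Δlat = 23.97303 − 23.973 = +0.00003°; Δlon = 142.63101 − 142.631 = +0.00001°.
North–south shift: 0.00003 × 111120 = 3.3336 m.
East–west at this latitude: 0.00001° × 111120 × cos 23.973° ≈ 0.00001 × 101534 = 1.01534 m.
Hypotenuse of the two orthogonal shifts: √(3.3336² + 1.01534²) = 3.4848 m.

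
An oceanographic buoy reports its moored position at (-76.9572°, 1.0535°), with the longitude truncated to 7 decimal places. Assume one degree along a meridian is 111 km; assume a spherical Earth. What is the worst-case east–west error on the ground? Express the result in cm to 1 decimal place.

0.3 cm

Truncating at 7 decimal places can drop up to a full unit in the last place, so the longitude may be off by as much as 1e-07°.
Parallels shrink by cos φ, so at 76.9572° a degree of longitude is 111000 × 0.2257 ≈ 25050.4 m.
East–west error: 1e-07° × 25050.4 m/° ≈ 0.00250504 m.
That is 0.00250504 m = 0.2505 cm.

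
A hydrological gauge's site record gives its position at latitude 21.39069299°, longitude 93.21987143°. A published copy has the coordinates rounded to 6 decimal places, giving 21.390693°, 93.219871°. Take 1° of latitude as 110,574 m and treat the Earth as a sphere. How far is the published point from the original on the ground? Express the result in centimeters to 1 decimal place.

4.4 centimeters

The latitude changed by -0.00000001° and the longitude by +0.00000043°.
N–S: -0.00000001° × 110574 m/° = -0.00110574 m.
East–west at this latitude: 0.00000043° × 110574 × cos 21.3907° ≈ 0.00000043 × 102957 = 0.0442716 m.
Hypotenuse of the two orthogonal shifts: √(0.00110574² + 0.0442716²) = 0.0442854 m.
That is 0.0442854 m = 4.4285 cm.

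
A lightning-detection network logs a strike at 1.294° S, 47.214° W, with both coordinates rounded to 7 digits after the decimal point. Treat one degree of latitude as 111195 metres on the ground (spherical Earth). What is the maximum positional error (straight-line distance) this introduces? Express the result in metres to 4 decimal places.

Rounding to 7 decimal places leaves each coordinate within ±5e-08° of the true value.
N–S: 5e-08° × 111195 m/° = 0.00555975 m.
East–west component at 1.294°: 5e-08° × 111195 × cos 1.294° ≈ 5e-08 × 111167 ≈ 0.00555833 m.
Combining orthogonally: (0.00555975² + 0.00555833²)^½ ≈ 0.00786167 m.

0.0079 metres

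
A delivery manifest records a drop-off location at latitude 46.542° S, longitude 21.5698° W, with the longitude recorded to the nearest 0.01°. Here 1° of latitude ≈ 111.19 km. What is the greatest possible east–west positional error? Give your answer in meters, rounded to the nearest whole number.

Rounding to 2 decimal places leaves the longitude within ±0.005° of the true value.
Parallels shrink by cos φ, so at 46.542° a degree of longitude is 111190 × 0.6878 ≈ 76479 m.
Maximum E–W displacement: 0.005 × 76479 = 382.395 m.

382 meters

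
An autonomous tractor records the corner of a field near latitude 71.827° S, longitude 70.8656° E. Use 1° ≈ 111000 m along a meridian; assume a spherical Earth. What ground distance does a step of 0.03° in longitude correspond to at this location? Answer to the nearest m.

0.03° of longitude at 71.827° is 0.03 × 111000 × cos 71.827° ≈ 0.03 × 34619.5 = 1038.58 m.

1039 m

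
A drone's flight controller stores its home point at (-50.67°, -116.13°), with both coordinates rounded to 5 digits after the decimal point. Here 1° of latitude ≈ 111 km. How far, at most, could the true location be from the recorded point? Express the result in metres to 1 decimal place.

0.7 metres

Rounding to 5 decimal places leaves each coordinate within ±5e-06° of the true value.
North–south component: 5e-06° × 111000 = 0.555 m.
Longitude error → 5e-06 × 111000 × cos 50.67° = 5e-06 × 111000 × 0.6338 ≈ 0.351751 m.
The two errors are perpendicular, so the maximum displacement is √(0.555² + 0.351751²) ≈ 0.65708 m.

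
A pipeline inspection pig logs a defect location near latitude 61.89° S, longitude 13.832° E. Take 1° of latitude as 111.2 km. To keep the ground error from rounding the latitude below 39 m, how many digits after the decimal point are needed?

4

One degree of latitude covers 111200 m.
With N decimal places the half-ulp bound is 0.5·10⁻ᴺ°, or 0.5·10⁻ᴺ × 111200 m on the ground.
Setting 55600 × 10⁻ᴺ ≤ 39 gives 10ᴺ ≥ 1426, i.e. N ≥ 3.15.
At 3 places the error can reach 55.6 m, but 4 places keeps it to 5.56 m.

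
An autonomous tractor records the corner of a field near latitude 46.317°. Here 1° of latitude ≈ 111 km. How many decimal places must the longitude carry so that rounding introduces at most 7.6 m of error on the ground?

4

At 46.317° one degree of longitude covers 111000 × cos 46.317° ≈ 111000 × 0.6907 ≈ 76664.1 m.
With N decimal places the half-ulp bound is 0.5·10⁻ᴺ°, or 0.5·10⁻ᴺ × 76664.1 m on the ground.
Setting 38332.1 × 10⁻ᴺ ≤ 7.6 gives 10ᴺ ≥ 5044, i.e. N ≥ 3.70.
At 3 places the error can reach 38.3 m, but 4 places keeps it to 3.83 m.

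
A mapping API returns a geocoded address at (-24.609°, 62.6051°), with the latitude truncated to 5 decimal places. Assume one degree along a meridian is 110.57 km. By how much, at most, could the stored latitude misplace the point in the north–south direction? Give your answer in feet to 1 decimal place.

Truncating at 5 decimal places can drop up to a full unit in the last place, so the latitude may be off by as much as 1e-05°.
So the N–S error is at most 1e-05 × 110570 = 1.1057 m.
In feet: 1.1057 m ÷ 0.3048 ≈ 3.6276 ft.

3.6 feet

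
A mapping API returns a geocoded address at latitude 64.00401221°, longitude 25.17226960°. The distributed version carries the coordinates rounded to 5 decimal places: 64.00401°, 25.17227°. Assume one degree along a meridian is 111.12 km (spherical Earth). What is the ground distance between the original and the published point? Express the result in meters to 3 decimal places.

Δlat = 64.00401221 − 64.00401 = +0.00000221°; Δlon = 25.17226960 − 25.17227 = -0.00000040°.
North–south shift: 0.00000221 × 111120 = 0.245575 m.
E–W at 64.004°: -0.00000040° × 111120 × cos 64.004° = -0.00000040 × 111120 × 0.4383 ≈ -0.0194819 m.
Hypotenuse of the two orthogonal shifts: √(0.245575² + 0.0194819²) = 0.246347 m.

0.246 meters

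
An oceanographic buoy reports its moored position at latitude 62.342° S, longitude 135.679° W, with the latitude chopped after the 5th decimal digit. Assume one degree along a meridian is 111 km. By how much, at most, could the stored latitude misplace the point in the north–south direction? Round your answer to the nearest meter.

1 meters

Truncating at 5 decimal places can drop up to a full unit in the last place, so the latitude may be off by as much as 1e-05°.
So the N–S error is at most 1e-05 × 111000 = 1.11 m.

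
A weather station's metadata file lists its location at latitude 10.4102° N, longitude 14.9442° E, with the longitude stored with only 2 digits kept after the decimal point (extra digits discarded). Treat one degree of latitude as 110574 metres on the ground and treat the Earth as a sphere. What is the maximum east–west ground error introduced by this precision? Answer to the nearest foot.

Truncating at 2 decimal places can drop up to a full unit in the last place, so the longitude may be off by as much as 0.01°.
Parallels shrink by cos φ, so at 10.4102° a degree of longitude is 110574 × 0.9835 ≈ 108754 m.
East–west error: 0.01° × 108754 m/° ≈ 1087.54 m.
Converting: 1087.54 m × 3.2808 ft/m ≈ 3568 ft.

3568 feet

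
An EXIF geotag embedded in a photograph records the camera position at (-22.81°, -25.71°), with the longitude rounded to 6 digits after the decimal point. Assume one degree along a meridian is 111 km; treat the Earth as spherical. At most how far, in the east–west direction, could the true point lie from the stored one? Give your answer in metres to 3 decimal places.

Rounding to 6 decimal places leaves the longitude within ±5e-07° of the true value.
Parallels shrink by cos φ, so at 22.81° a degree of longitude is 111000 × 0.9218 ≈ 102319 m.
Maximum E–W displacement: 5e-07 × 102319 = 0.0511597 m.

0.051 metres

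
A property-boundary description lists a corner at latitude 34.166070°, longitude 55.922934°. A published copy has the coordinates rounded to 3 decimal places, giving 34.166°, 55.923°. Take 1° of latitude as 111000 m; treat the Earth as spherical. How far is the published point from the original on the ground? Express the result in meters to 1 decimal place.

9.9 meters

The latitude changed by +0.000070° and the longitude by -0.000066°.
North–south shift: 0.000070 × 111000 = 7.77 m.
East–west at this latitude: -0.000066° × 111000 × cos 34.166° ≈ -0.000066 × 91843 = -6.06163 m.
Distance: √(7.77² + 6.06163²) ≈ 9.85476 m.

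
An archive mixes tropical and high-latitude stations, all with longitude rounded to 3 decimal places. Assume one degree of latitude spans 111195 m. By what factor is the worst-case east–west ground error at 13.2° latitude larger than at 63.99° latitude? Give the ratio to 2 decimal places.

Rounding to 3 decimal places leaves the longitude within ±0.0005° of the true value.
At 13.2°: 0.0005° × 111195 × cos 13.2° = 0.0005 × 111195 × 0.9736 ≈ 54.129 m.
Error at 63.99° = 0.0005° × 111195 × cos 63.99° ≈ 55.598 × 0.4385 = 24.381 m.
Ratio: 54.129 / 24.381 = cos 13.2° / cos 63.99° ≈ 2.2201.

2.22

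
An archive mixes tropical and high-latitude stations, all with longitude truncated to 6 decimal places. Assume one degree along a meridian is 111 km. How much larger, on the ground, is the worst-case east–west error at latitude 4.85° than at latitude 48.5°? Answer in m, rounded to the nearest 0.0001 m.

0.0371 m

Truncating at 6 decimal places can drop up to a full unit in the last place, so the longitude may be off by as much as 1e-06°.
At 4.85°: 1e-06° × 111000 × cos 4.85° = 1e-06 × 111000 × 0.9964 ≈ 0.1106 m.
Error at 48.5° = 1e-06° × 111000 × cos 48.5° ≈ 0.111 × 0.6626 = 0.073551 m.
So the lower-latitude error exceeds the higher by 0.1106 − 0.073551 = 0.037052 m.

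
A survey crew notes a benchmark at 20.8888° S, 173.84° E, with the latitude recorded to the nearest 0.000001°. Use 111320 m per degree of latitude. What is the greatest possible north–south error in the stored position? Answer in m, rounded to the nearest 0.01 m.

Rounding to 6 decimal places leaves the latitude within ±5e-07° of the true value.
North–south distance: 5e-07° × 111320 m/° = 0.05566 m.

0.06 m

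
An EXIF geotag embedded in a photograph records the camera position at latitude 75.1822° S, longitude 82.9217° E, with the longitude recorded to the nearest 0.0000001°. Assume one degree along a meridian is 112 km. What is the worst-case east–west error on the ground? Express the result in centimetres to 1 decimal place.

Rounding to 7 decimal places leaves the longitude within ±5e-08° of the true value.
At latitude 75.1822° a degree of longitude spans 112000 m × cos 75.1822° = 112000 × 0.2557 ≈ 28643.6 m.
East–west error: 5e-08° × 28643.6 m/° ≈ 0.00143218 m.
That is 0.00143218 m = 0.14322 cm.

0.1 centimetres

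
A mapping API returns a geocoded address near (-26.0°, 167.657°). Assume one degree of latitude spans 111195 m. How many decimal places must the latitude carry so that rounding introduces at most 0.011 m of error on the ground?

One degree of latitude covers 111195 m.
Rounding to N decimal places gives at most 0.5 × 10⁻ᴺ degrees of error, i.e. 0.5 × 10⁻ᴺ × 111195 m.
Setting 55597.5 × 10⁻ᴺ ≤ 0.011 gives 10ᴺ ≥ 5.054e+06, i.e. N ≥ 6.70.
N = 6 would give 0.0556 m (too coarse); N = 7 gives 0.00556 m ≤ 0.011 m.

7 decimal places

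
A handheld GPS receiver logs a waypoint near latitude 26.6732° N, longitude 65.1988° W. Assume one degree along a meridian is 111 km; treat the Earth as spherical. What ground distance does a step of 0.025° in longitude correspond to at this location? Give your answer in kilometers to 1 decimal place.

One degree of longitude here spans 111000 × cos 26.6732° = 111000 × 0.8936 ≈ 99187.5 m; 0.025° of that is 2479.69 m.
That is 2479.69 m = 2.4797 km.

2.5 kilometers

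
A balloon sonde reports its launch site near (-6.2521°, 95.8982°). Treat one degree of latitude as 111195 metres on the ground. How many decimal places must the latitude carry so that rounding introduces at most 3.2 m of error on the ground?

5 decimal places

One degree of latitude covers 111195 m.
Rounding to N decimal places gives at most 0.5 × 10⁻ᴺ degrees of error, i.e. 0.5 × 10⁻ᴺ × 111195 m.
Need 0.5 × 111195 × 10⁻ᴺ ≤ 3.2 → 10⁻ᴺ ≤ 5.756e-05, so N ≥ 4.24.
N = 4 would give 5.56 m (too coarse); N = 5 gives 0.556 m ≤ 3.2 m.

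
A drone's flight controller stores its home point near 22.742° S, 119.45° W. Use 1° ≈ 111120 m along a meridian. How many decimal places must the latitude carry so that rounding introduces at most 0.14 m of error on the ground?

6

One degree of latitude covers 111120 m.
With N decimal places the half-ulp bound is 0.5·10⁻ᴺ°, or 0.5·10⁻ᴺ × 111120 m on the ground.
Setting 55560 × 10⁻ᴺ ≤ 0.14 gives 10ᴺ ≥ 3.969e+05, i.e. N ≥ 5.60.
So 6 decimal places suffice (0.0556 m); 5 would allow up to 0.556 m.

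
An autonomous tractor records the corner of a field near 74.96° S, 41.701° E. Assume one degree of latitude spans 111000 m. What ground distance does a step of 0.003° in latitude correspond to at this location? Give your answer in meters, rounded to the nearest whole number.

333 meters

0.003° × 111000 m/° = 333 m.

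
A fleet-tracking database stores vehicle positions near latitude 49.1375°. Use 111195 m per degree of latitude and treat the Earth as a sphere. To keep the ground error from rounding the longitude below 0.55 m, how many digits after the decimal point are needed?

5 decimal places

At 49.1375° one degree of longitude covers 111195 × cos 49.1375° ≈ 111195 × 0.6542 ≈ 72748.9 m.
With N decimal places the half-ulp bound is 0.5·10⁻ᴺ°, or 0.5·10⁻ᴺ × 72748.9 m on the ground.
Need 0.5 × 72748.9 × 10⁻ᴺ ≤ 0.55 → 10⁻ᴺ ≤ 1.512e-05, so N ≥ 4.82.
At 4 places the error can reach 3.64 m, but 5 places keeps it to 0.364 m.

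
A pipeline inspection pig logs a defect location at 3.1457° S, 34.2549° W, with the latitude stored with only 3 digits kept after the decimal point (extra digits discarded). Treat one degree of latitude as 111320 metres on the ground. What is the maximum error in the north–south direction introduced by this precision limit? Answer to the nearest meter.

Truncating at 3 decimal places can drop up to a full unit in the last place, so the latitude may be off by as much as 0.001°.
North–south distance: 0.001° × 111320 m/° = 111.32 m.

111 meters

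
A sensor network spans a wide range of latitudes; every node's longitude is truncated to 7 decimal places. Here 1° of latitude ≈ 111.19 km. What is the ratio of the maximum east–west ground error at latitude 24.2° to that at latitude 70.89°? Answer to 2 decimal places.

2.79

Truncating at 7 decimal places can drop up to a full unit in the last place, so the longitude may be off by as much as 1e-07°.
Error at 24.2° = 1e-07° × 111190 × cos 24.2° ≈ 0.011119 × 0.9121 = 0.010142 m.
Error at 70.89° = 1e-07° × 111190 × cos 70.89° ≈ 0.011119 × 0.3274 = 0.0036402 m.
The ratio reduces to cos 24.2° / cos 70.89° = 0.9121/0.3274 ≈ 2.7861.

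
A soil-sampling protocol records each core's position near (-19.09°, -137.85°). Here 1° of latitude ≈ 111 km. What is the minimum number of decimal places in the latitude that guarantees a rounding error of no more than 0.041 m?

7

One degree of latitude covers 111000 m.
Rounding to N decimal places gives at most 0.5 × 10⁻ᴺ degrees of error, i.e. 0.5 × 10⁻ᴺ × 111000 m.
Setting 55500 × 10⁻ᴺ ≤ 0.041 gives 10ᴺ ≥ 1.354e+06, i.e. N ≥ 6.13.
At 6 places the error can reach 0.0555 m, but 7 places keeps it to 0.00555 m.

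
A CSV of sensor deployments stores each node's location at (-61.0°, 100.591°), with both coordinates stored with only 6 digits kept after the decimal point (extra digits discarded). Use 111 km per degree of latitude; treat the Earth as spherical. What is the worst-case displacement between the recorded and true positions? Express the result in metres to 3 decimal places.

Truncating at 6 decimal places can drop up to a full unit in the last place, so each coordinate may be off by as much as 1e-06°.
North–south component: 1e-06° × 111000 = 0.111 m.
E–W at 61°: 1e-06° × 111000 × cos 61° = 1e-06 × 111000 × 0.4848 ≈ 0.0538139 m.
Worst case both components are at the extreme and orthogonal: √(0.111² + 0.0538139²) ≈ 0.123357 m.

0.123 metres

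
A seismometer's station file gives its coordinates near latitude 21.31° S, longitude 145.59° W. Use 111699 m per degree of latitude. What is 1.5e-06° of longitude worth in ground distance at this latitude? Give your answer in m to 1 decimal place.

0.2 m

1.5e-06° of longitude at 21.31° is 1.5e-06 × 111699 × cos 21.31° ≈ 1.5e-06 × 104062 = 0.156093 m.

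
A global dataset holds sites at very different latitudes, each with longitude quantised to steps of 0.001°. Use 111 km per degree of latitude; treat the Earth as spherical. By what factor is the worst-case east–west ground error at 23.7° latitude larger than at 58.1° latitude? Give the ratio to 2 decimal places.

With a 0.001° grid the true value lies within half a step, ±0.001°/2 = ±0.0005°, of the stored one.
Error at 23.7° = 0.0005° × 111000 × cos 23.7° ≈ 55.5 × 0.9157 = 50.819 m.
Error at 58.1° = 0.0005° × 111000 × cos 58.1° ≈ 55.5 × 0.5284 = 29.328 m.
The ratio reduces to cos 23.7° / cos 58.1° = 0.9157/0.5284 ≈ 1.7328.

1.73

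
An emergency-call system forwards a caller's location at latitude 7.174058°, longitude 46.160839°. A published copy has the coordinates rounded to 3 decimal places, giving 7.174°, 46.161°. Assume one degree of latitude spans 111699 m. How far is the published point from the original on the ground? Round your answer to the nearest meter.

19 meters

The latitude changed by +0.000058° and the longitude by -0.000161°.
North–south shift: 0.000058 × 111699 = 6.47854 m.
E–W at 7.174°: -0.000161° × 111699 × cos 7.174° = -0.000161 × 111699 × 0.9922 ≈ -17.8428 m.
Hypotenuse of the two orthogonal shifts: √(6.47854² + 17.8428²) = 18.9825 m.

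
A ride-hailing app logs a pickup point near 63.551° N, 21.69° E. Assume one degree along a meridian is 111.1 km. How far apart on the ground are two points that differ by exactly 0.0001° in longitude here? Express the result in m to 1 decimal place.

At 63.551° a degree of longitude is 111100 × cos 63.551° ≈ 49484.1 m, so 0.0001° corresponds to 4.94841 m.

4.9 m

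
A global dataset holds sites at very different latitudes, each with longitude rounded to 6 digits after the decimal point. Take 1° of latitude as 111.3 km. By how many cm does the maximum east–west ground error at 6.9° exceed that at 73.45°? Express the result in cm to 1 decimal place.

Rounding to 6 decimal places leaves the longitude within ±5e-07° of the true value.
Error at 6.9° = 5e-07° × 111300 × cos 6.9° ≈ 0.05565 × 0.9928 = 0.055247 m.
At 73.45°: 5e-07° × 111300 × cos 73.45° = 5e-07 × 111300 × 0.2849 ≈ 0.015852 m.
Difference: 0.055247 − 0.015852 = 0.039395 m.
That is 0.0393949 m = 3.9395 cm.

3.9 cm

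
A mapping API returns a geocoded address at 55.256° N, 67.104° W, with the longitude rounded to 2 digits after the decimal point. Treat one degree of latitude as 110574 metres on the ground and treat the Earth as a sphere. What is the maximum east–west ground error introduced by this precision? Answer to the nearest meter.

315 meters

Rounding to 2 decimal places leaves the longitude within ±0.005° of the true value.
One degree of longitude at 55.256° is 110574 × cos 55.256° ≈ 110574 × 0.5699 = 63017.3 m.
Maximum E–W displacement: 0.005 × 63017.3 = 315.087 m.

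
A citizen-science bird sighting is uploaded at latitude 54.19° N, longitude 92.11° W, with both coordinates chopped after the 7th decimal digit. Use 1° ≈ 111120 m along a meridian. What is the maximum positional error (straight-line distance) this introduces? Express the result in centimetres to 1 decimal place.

1.3 centimetres

Truncating at 7 decimal places can drop up to a full unit in the last place, so each coordinate may be off by as much as 1e-07°.
North–south component: 1e-07° × 111120 = 0.011112 m.
Longitude error → 1e-07 × 111120 × cos 54.19° = 1e-07 × 111120 × 0.5851 ≈ 0.00650162 m.
The two errors are perpendicular, so the maximum displacement is √(0.011112² + 0.00650162²) ≈ 0.0128743 m.
That is 0.0128743 m = 1.2874 cm.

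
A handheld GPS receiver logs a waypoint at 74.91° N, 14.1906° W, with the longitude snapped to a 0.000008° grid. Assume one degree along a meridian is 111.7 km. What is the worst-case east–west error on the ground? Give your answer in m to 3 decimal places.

0.116 m

With a 0.000008° grid the true value lies within half a step, ±0.000008°/2 = ±4e-06°, of the stored one.
Parallels shrink by cos φ, so at 74.91° a degree of longitude is 111700 × 0.2603 ≈ 29079.5 m.
So at most 4e-06° × 29079.5 ≈ 0.116318 m east–west.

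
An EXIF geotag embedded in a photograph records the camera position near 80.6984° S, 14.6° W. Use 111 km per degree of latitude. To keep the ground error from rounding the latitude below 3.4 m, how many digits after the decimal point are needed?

5

One degree of latitude covers 111000 m.
N decimal places → at most half a unit in the last place, 0.5 × 10⁻ᴺ° = 111000/2 × 10⁻ᴺ m.
Need 0.5 × 111000 × 10⁻ᴺ ≤ 3.4 → 10⁻ᴺ ≤ 6.126e-05, so N ≥ 4.21.
So 5 decimal places suffice (0.555 m); 4 would allow up to 5.55 m.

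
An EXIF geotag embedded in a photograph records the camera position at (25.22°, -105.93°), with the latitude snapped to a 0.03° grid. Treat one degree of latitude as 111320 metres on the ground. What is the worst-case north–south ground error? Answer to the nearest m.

With a 0.03° grid the true value lies within half a step, ±0.03°/2 = ±0.015°, of the stored one.
North–south distance: 0.015° × 111320 m/° = 1669.8 m.

1670 m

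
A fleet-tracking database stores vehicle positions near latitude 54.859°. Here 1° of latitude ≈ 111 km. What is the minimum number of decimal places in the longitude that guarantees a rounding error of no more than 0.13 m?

6

At 54.859° one degree of longitude covers 111000 × cos 54.859° ≈ 111000 × 0.5756 ≈ 63890.6 m.
N decimal places → at most half a unit in the last place, 0.5 × 10⁻ᴺ° = 63890.6/2 × 10⁻ᴺ m.
Setting 31945.3 × 10⁻ᴺ ≤ 0.13 gives 10ᴺ ≥ 2.457e+05, i.e. N ≥ 5.39.
At 5 places the error can reach 0.319 m, but 6 places keeps it to 0.0319 m.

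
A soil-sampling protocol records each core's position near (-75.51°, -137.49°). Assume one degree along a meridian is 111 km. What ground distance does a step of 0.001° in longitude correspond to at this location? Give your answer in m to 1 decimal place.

At 75.51° a degree of longitude is 111000 × cos 75.51° ≈ 27773.4 m, so 0.001° corresponds to 27.7734 m.

27.8 m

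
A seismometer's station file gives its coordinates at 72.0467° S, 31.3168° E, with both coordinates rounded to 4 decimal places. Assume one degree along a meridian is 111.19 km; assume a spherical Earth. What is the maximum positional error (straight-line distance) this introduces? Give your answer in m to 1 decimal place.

5.8 m

Rounding to 4 decimal places leaves each coordinate within ±5e-05° of the true value.
N–S: 5e-05° × 111190 m/° = 5.5595 m.
E–W at 72.0467°: 5e-05° × 111190 × cos 72.0467° = 5e-05 × 111190 × 0.3082 ≈ 1.71367 m.
Combining orthogonally: (5.5595² + 1.71367²)^½ ≈ 5.81762 m.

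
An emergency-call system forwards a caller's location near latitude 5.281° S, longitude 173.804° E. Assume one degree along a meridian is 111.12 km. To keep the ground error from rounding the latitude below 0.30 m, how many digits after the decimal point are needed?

One degree of latitude covers 111120 m.
N decimal places → at most half a unit in the last place, 0.5 × 10⁻ᴺ° = 111120/2 × 10⁻ᴺ m.
Setting 55560 × 10⁻ᴺ ≤ 0.30 gives 10ᴺ ≥ 1.852e+05, i.e. N ≥ 5.27.
N = 5 would give 0.556 m (too coarse); N = 6 gives 0.0556 m ≤ 0.30 m.

6 decimal places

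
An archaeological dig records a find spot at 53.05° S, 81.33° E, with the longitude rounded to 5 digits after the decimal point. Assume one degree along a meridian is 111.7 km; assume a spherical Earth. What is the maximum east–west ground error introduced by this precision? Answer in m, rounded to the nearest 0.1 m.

0.3 m

Rounding to 5 decimal places leaves the longitude within ±5e-06° of the true value.
Parallels shrink by cos φ, so at 53.05° a degree of longitude is 111700 × 0.6011 ≈ 67144.9 m.
Maximum E–W displacement: 5e-06 × 67144.9 = 0.335724 m.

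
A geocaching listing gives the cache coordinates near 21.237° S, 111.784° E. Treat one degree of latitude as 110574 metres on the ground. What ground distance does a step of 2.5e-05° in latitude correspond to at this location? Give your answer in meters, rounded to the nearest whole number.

3 meters

Along a meridian 2.5e-05° is 2.5e-05 × 110574 = 2.76435 m.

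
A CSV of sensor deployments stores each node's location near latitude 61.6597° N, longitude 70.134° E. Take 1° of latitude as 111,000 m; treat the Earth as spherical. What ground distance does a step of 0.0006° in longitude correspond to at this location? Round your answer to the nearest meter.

32 meters

0.0006° of longitude at 61.6597° is 0.0006 × 111000 × cos 61.6597° ≈ 0.0006 × 52692.5 = 31.6155 m.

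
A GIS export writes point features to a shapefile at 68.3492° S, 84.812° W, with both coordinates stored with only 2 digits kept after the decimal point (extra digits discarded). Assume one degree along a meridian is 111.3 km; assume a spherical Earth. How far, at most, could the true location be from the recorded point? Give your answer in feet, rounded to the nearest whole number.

3892 feet

Truncating at 2 decimal places can drop up to a full unit in the last place, so each coordinate may be off by as much as 0.01°.
N–S: 0.01° × 111300 m/° = 1113 m.
East–west component at 68.3492°: 0.01° × 111300 × cos 68.3492° ≈ 0.01 × 41064 ≈ 410.64 m.
Combining orthogonally: (1113² + 410.64²)^½ ≈ 1186.34 m.
Converting: 1186.34 m × 3.2808 ft/m ≈ 3892.2 ft.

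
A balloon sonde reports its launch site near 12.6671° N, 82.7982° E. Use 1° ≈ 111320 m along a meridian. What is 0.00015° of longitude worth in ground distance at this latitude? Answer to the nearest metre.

16 metres

One degree of longitude here spans 111320 × cos 12.6671° = 111320 × 0.9757 ≈ 108611 m; 0.00015° of that is 16.2916 m.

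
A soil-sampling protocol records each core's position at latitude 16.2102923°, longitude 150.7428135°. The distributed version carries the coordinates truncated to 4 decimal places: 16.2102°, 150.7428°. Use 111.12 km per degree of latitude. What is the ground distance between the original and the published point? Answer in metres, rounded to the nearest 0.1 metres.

10.4 metres

Δlat = 16.2102923 − 16.2102 = +0.0000923°; Δlon = 150.7428135 − 150.7428 = +0.0000135°.
N–S: 0.0000923° × 111120 m/° = 10.2564 m.
East–west at this latitude: 0.0000135° × 111120 × cos 16.2102° ≈ 0.0000135 × 106702 = 1.44048 m.
Combined displacement = (10.2564² + 1.44048²)^½ ≈ 10.357 m.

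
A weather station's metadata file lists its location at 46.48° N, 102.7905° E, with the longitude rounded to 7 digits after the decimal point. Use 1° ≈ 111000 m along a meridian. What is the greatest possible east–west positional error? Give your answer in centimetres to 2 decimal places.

Rounding to 7 decimal places leaves the longitude within ±5e-08° of the true value.
At latitude 46.48° a degree of longitude spans 111000 m × cos 46.48° = 111000 × 0.6886 ≈ 76435.5 m.
East–west error: 5e-08° × 76435.5 m/° ≈ 0.00382177 m.
That is 0.00382177 m = 0.38218 cm.

0.38 centimetres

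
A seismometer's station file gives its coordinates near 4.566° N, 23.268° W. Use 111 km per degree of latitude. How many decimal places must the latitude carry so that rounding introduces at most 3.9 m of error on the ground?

5 decimal places

One degree of latitude covers 111000 m.
N decimal places → at most half a unit in the last place, 0.5 × 10⁻ᴺ° = 111000/2 × 10⁻ᴺ m.
Need 0.5 × 111000 × 10⁻ᴺ ≤ 3.9 → 10⁻ᴺ ≤ 7.027e-05, so N ≥ 4.15.
So 5 decimal places suffice (0.555 m); 4 would allow up to 5.55 m.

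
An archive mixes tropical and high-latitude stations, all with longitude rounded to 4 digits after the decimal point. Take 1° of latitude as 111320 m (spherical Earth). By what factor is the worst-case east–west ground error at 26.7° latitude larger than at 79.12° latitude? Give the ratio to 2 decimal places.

4.73

Rounding to 4 decimal places leaves the longitude within ±5e-05° of the true value.
Error at 26.7° = 5e-05° × 111320 × cos 26.7° ≈ 5.566 × 0.8934 = 4.9725 m.
At 79.12°: 5e-05° × 111320 × cos 79.12° = 5e-05 × 111320 × 0.1888 ≈ 1.0506 m.
The ratio reduces to cos 26.7° / cos 79.12° = 0.8934/0.1888 ≈ 4.7330.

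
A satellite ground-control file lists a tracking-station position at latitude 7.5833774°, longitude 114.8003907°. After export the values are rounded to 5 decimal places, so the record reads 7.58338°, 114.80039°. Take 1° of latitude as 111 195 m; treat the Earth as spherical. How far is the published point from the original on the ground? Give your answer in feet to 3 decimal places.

0.982 feet

Δlat = 7.5833774 − 7.58338 = -0.0000026°; Δlon = 114.8003907 − 114.80039 = +0.0000007°.
N–S: -0.0000026° × 111195 m/° = -0.289107 m.
E–W at 7.58338°: 0.0000007° × 111195 × cos 7.58338° = 0.0000007 × 111195 × 0.9913 ≈ 0.0771557 m.
Distance: √(0.289107² + 0.0771557²) ≈ 0.299225 m.
In feet: 0.299225 m ÷ 0.3048 ≈ 0.98171 ft.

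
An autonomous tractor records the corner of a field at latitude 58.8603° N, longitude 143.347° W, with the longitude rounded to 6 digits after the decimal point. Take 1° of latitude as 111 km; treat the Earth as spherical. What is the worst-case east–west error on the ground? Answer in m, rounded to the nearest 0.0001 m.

0.0287 m

Rounding to 6 decimal places leaves the longitude within ±5e-07° of the true value.
At latitude 58.8603° a degree of longitude spans 111000 m × cos 58.8603° = 111000 × 0.5171 ≈ 57401 m.
East–west error: 5e-07° × 57401 m/° ≈ 0.0287005 m.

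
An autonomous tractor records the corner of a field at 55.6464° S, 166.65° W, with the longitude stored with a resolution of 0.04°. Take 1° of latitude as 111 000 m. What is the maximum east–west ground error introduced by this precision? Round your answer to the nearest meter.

With a 0.04° grid the true value lies within half a step, ±0.04°/2 = ±0.02°, of the stored one.
Parallels shrink by cos φ, so at 55.6464° a degree of longitude is 111000 × 0.5643 ≈ 62637.1 m.
East–west error: 0.02° × 62637.1 m/° ≈ 1252.74 m.

1253 meters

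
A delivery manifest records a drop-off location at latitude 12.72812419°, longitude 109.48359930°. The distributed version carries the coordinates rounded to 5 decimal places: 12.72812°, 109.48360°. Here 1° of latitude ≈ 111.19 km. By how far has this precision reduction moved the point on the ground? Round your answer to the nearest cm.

Δlat = 12.72812419 − 12.72812 = +0.00000419°; Δlon = 109.48359930 − 109.48360 = -0.00000070°.
North–south shift: 0.00000419 × 111190 = 0.465886 m.
East–west at this latitude: -0.00000070° × 111190 × cos 12.7281° ≈ -0.00000070 × 108458 = -0.0759204 m.
Combined displacement = (0.465886² + 0.0759204²)^½ ≈ 0.472032 m.
That is 0.472032 m = 47.203 cm.

47 cm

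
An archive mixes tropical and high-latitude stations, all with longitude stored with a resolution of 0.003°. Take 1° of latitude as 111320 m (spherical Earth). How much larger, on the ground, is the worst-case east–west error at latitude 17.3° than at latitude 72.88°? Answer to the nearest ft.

362 ft

With a 0.003° grid the true value lies within half a step, ±0.003°/2 = ±0.0015°, of the stored one.
Error at 17.3° = 0.0015° × 111320 × cos 17.3° ≈ 166.98 × 0.9548 = 159.43 m.
Error at 72.88° = 0.0015° × 111320 × cos 72.88° ≈ 166.98 × 0.2944 = 49.155 m.
So the lower-latitude error exceeds the higher by 159.43 − 49.155 = 110.27 m.
Converting: 110.271 m × 3.2808 ft/m ≈ 361.78 ft.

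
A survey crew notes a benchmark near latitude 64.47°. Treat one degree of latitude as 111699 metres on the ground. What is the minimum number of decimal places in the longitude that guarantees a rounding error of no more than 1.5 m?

At 64.47° one degree of longitude covers 111699 × cos 64.47° ≈ 111699 × 0.4310 ≈ 48140.4 m.
With N decimal places the half-ulp bound is 0.5·10⁻ᴺ°, or 0.5·10⁻ᴺ × 48140.4 m on the ground.
Need 0.5 × 48140.4 × 10⁻ᴺ ≤ 1.5 → 10⁻ᴺ ≤ 6.232e-05, so N ≥ 4.21.
At 4 places the error can reach 2.41 m, but 5 places keeps it to 0.241 m.

5 decimal places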